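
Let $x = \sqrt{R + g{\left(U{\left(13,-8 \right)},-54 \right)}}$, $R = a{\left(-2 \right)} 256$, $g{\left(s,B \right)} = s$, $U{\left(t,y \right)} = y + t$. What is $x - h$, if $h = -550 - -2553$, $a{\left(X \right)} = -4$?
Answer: $-2003 + i \sqrt{1019} \approx -2003.0 + 31.922 i$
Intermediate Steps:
$U{\left(t,y \right)} = t + y$
$R = -1024$ ($R = \left(-4\right) 256 = -1024$)
$h = 2003$ ($h = -550 + 2553 = 2003$)
$x = i \sqrt{1019}$ ($x = \sqrt{-1024 + \left(13 - 8\right)} = \sqrt{-1024 + 5} = \sqrt{-1019} = i \sqrt{1019} \approx 31.922 i$)
$x - h = i \sqrt{1019} - 2003 = -2003 + i \sqrt{1019}$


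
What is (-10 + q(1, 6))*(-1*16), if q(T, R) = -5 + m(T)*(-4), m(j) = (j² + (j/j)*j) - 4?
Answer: 112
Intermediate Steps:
m(j) = -4 + j + j² (m(j) = (j² + 1*j) - 4 = (j² + j) - 4 = (j + j²) - 4 = -4 + j + j²)
q(T, R) = 11 - 4*T - 4*T² (q(T, R) = -5 + (-4 + T + T²)*(-4) = -5 + (16 - 4*T - 4*T²) = 11 - 4*T - 4*T²)
(-10 + q(1, 6))*(-1*16) = (-10 + (11 - 4*1 - 4*1²))*(-1*16) = (-10 + (11 - 4 - 4*1))*(-16) = (-10 + (11 - 4 - 4))*(-16) = (-10 + 3)*(-16) = -7*(-16) = 112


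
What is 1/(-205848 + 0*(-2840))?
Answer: -1/205848 ≈ -4.8580e-6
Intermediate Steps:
1/(-205848 + 0*(-2840)) = 1/(-205848 + 0) = 1/(-205848) = -1/205848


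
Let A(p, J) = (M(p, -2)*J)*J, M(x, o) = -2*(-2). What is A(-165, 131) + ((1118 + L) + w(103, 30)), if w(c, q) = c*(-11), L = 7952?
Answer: 76581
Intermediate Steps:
w(c, q) = -11*c
M(x, o) = 4
A(p, J) = 4*J² (A(p, J) = (4*J)*J = 4*J²)
A(-165, 131) + ((1118 + L) + w(103, 30)) = 4*131² + ((1118 + 7952) - 11*103) = 4*17161 + (9070 - 1133) = 68644 + 7937 = 76581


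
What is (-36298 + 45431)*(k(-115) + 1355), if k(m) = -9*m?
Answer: 21827870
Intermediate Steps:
(-36298 + 45431)*(k(-115) + 1355) = (-36298 + 45431)*(-9*(-115) + 1355) = 9133*(1035 + 1355) = 9133*2390 = 21827870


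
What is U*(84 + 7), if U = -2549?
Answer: -231959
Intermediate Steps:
U*(84 + 7) = -2549*(84 + 7) = -2549*91 = -231959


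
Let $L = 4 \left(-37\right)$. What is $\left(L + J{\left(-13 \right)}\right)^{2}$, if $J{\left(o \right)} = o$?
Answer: $25921$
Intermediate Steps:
$L = -148$
$\left(L + J{\left(-13 \right)}\right)^{2} = \left(-148 - 13\right)^{2} = \left(-161\right)^{2} = 25921$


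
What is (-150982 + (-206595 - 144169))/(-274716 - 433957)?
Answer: 71678/101239 ≈ 0.70801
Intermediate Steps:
(-150982 + (-206595 - 144169))/(-274716 - 433957) = (-150982 - 350764)/(-708673) = -501746*(-1/708673) = 71678/101239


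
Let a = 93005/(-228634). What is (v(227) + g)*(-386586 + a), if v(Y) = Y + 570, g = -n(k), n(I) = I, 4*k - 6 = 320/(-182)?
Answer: -12803799731987469/41611388 ≈ -3.0770e+8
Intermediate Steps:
k = 193/182 (k = 3/2 + (320/(-182))/4 = 3/2 + (320*(-1/182))/4 = 3/2 + (1/4)*(-160/91) = 3/2 - 40/91 = 193/182 ≈ 1.0604)
g = -193/182 (g = -1*193/182 = -193/182 ≈ -1.0604)
v(Y) = 570 + Y
a = -93005/228634 (a = 93005*(-1/228634) = -93005/228634 ≈ -0.40679)
(v(227) + g)*(-386586 + a) = ((570 + 227) - 193/182)*(-386586 - 93005/228634) = (797 - 193/182)*(-88386796529/228634) = (144861/182)*(-88386796529/228634) = -12803799731987469/41611388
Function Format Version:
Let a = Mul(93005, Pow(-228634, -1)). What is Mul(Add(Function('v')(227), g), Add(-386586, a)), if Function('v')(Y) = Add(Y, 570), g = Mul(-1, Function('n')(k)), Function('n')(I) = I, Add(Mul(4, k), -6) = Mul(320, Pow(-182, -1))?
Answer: Rational(-12803799731987469, 41611388) ≈ -3.0770e+8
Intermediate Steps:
k = Rational(193, 182) (k = Add(Rational(3, 2), Mul(Rational(1, 4), Mul(320, Pow(-182, -1)))) = Add(Rational(3, 2), Mul(Rational(1, 4), Mul(320, Rational(-1, 182)))) = Add(Rational(3, 2), Mul(Rational(1, 4), Rational(-160, 91))) = Add(Rational(3, 2), Rational(-40, 91)) = Rational(193, 182) ≈ 1.0604)
g = Rational(-193, 182) (g = Mul(-1, Rational(193, 182)) = Rational(-193, 182) ≈ -1.0604)
Function('v')(Y) = Add(570, Y)
a = Rational(-93005, 228634) (a = Mul(93005, Rational(-1, 228634)) = Rational(-93005, 228634) ≈ -0.40679)
Mul(Add(Function('v')(227), g), Add(-386586, a)) = Mul(Add(Add(570, 227), Rational(-193, 182)), Add(-386586, Rational(-93005, 228634))) = Mul(Add(797, Rational(-193, 182)), Rational(-88386796529, 228634)) = Mul(Rational(144861, 182), Rational(-88386796529, 228634)) = Rational(-12803799731987469, 41611388)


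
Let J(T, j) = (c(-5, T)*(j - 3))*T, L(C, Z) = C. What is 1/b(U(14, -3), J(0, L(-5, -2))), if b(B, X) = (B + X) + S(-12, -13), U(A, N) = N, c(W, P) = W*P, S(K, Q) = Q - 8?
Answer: -1/24 ≈ -0.041667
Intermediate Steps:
S(K, Q) = -8 + Q
c(W, P) = P*W
J(T, j) = -5*T**2*(-3 + j) (J(T, j) = ((T*(-5))*(j - 3))*T = ((-5*T)*(-3 + j))*T = (-5*T*(-3 + j))*T = -5*T**2*(-3 + j))
b(B, X) = -21 + B + X (b(B, X) = (B + X) + (-8 - 13) = (B + X) - 21 = -21 + B + X)
1/b(U(14, -3), J(0, L(-5, -2))) = 1/(-21 - 3 + 5*0**2*(3 - 1*(-5))) = 1/(-21 - 3 + 5*0*(3 + 5)) = 1/(-21 - 3 + 5*0*8) = 1/(-21 - 3 + 0) = 1/(-24) = -1/24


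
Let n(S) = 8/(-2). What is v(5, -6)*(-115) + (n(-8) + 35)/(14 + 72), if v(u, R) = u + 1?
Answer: -59309/86 ≈ -689.64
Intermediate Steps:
n(S) = -4 (n(S) = 8*(-½) = -4)
v(u, R) = 1 + u
v(5, -6)*(-115) + (n(-8) + 35)/(14 + 72) = (1 + 5)*(-115) + (-4 + 35)/(14 + 72) = 6*(-115) + 31/86 = -690 + 31*(1/86) = -690 + 31/86 = -59309/86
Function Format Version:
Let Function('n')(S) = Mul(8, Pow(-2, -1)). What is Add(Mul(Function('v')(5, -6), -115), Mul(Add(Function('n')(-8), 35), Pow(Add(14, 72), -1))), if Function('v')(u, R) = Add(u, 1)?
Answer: Rational(-59309, 86) ≈ -689.64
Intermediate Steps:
Function('n')(S) = -4 (Function('n')(S) = Mul(8, Rational(-1, 2)) = -4)
Function('v')(u, R) = Add(1, u)
Add(Mul(Function('v')(5, -6), -115), Mul(Add(Function('n')(-8), 35), Pow(Add(14, 72), -1))) = Add(Mul(Add(1, 5), -115), Mul(Add(-4, 35), Pow(Add(14, 72), -1))) = Add(Mul(6, -115), Mul(31, Pow(86, -1))) = Add(-690, Mul(31, Rational(1, 86))) = Add(-690, Rational(31, 86)) = Rational(-59309, 86)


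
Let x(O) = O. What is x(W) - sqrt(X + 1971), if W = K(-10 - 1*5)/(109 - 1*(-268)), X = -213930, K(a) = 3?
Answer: 3/377 - 3*I*sqrt(23551) ≈ 0.0079576 - 460.39*I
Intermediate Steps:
W = 3/377 (W = 3/(109 - 1*(-268)) = 3/(109 + 268) = 3/377 ≈ 0.0079576)
x(W) - sqrt(X + 1971) = 3/377 - sqrt(-213930 + 1971) = 3/377 - sqrt(-211959) = 3/377 - 3*I*sqrt(23551)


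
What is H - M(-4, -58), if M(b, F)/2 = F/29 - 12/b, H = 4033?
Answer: 4031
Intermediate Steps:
M(b, F) = -24/b + 2*F/29 (M(b, F) = 2*(F/29 - 12/b) = 2*(-12/b + F/29) = -24/b + 2*F/29)
H - M(-4, -58) = 4033 - (-24/(-4) + (2/29)*(-58)) = 4033 - (-24*(-¼) - 4) = 4033 - (6 - 4) = 4033 - 1*2 = 4033 - 2 = 4031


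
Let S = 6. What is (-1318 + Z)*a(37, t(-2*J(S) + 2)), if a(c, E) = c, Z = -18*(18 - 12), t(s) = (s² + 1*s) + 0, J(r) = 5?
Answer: -52762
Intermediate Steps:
t(s) = s + s² (t(s) = (s² + s) + 0 = (s + s²) + 0 = s + s²)
Z = -108 (Z = -18*6 = -108)
(-1318 + Z)*a(37, t(-2*J(S) + 2)) = (-1318 - 108)*37 = -1426*37 = -52762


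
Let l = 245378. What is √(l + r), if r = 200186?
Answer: 2*√111391 ≈ 667.51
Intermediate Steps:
√(l + r) = √(245378 + 200186) = √445564 = 2*√111391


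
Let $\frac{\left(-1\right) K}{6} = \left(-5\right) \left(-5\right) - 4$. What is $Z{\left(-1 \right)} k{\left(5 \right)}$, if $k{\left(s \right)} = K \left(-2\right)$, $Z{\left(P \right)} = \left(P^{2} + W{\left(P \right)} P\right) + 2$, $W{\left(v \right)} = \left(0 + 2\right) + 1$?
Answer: $0$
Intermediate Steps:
$W{\left(v \right)} = 3$ ($W{\left(v \right)} = 2 + 1 = 3$)
$Z{\left(P \right)} = 2 + P^{2} + 3 P$ ($Z{\left(P \right)} = \left(P^{2} + 3 P\right) + 2 = 2 + P^{2} + 3 P$)
$K = -126$ ($K = - 6 \left(\left(-5\right) \left(-5\right) - 4\right) = - 6 \left(25 - 4\right) = \left(-6\right) 21 = -126$)
$k{\left(s \right)} = 252$ ($k{\left(s \right)} = \left(-126\right) \left(-2\right) = 252$)
$Z{\left(-1 \right)} k{\left(5 \right)} = \left(2 + \left(-1\right)^{2} + 3 \left(-1\right)\right) 252 = \left(2 + 1 - 3\right) 252 = 0 \cdot 252 = 0$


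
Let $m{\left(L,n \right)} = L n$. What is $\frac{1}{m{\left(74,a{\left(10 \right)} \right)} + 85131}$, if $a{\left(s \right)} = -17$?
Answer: $\frac{1}{83873} \approx 1.1923 \cdot 10^{-5}$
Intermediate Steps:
$\frac{1}{m{\left(74,a{\left(10 \right)} \right)} + 85131} = \frac{1}{74 \left(-17\right) + 85131} = \frac{1}{-1258 + 85131} = \frac{1}{83873}$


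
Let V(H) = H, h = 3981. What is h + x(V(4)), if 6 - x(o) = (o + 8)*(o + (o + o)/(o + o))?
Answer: 3927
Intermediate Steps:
x(o) = 6 - (1 + o)*(8 + o) (x(o) = 6 - (o + 8)*(o + (o + o)/(o + o)) = 6 - (8 + o)*(o + (2*o)/((2*o))) = 6 - (8 + o)*(o + (2*o)*(1/(2*o))) = 6 - (8 + o)*(o + 1) = 6 - (8 + o)*(1 + o) = 6 - (1 + o)*(8 + o))
h + x(V(4)) = 3981 + (-2 - 1*4² - 9*4) = 3981 + (-2 - 1*16 - 36) = 3981 + (-2 - 16 - 36) = 3981 - 54 = 3927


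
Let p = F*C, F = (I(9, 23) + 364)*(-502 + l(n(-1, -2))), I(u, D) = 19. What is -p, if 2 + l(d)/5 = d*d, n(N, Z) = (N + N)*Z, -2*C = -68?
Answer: 5625504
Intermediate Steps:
C = 34 (C = -½*(-68) = 34)
n(N, Z) = 2*N*Z (n(N, Z) = (2*N)*Z = 2*N*Z)
l(d) = -10 + 5*d² (l(d) = -10 + 5*(d*d) = -10 + 5*d²)
F = -165456 (F = (19 + 364)*(-502 + (-10 + 5*(2*(-1)*(-2))²)) = 383*(-502 + (-10 + 5*4²)) = 383*(-502 + (-10 + 5*16)) = 383*(-502 + (-10 + 80)) = 383*(-502 + 70) = 383*(-432) = -165456)
p = -5625504 (p = -165456*34 = -5625504)
-p = -1*(-5625504) = 5625504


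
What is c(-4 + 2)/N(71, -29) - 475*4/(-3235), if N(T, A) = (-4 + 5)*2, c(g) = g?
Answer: -267/647 ≈ -0.41267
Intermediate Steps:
N(T, A) = 2 (N(T, A) = 1*2 = 2)
c(-4 + 2)/N(71, -29) - 475*4/(-3235) = (-4 + 2)/2 - 475*4/(-3235) = -2*½ - 1900*(-1/3235) = -1 + 380/647 = -267/647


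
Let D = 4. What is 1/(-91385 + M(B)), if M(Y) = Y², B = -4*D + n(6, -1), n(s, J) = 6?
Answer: -1/91285 ≈ -1.0955e-5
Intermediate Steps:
B = -10 (B = -4*4 + 6 = -16 + 6 = -10)
1/(-91385 + M(B)) = 1/(-91385 + (-10)²) = 1/(-91385 + 100) = 1/(-91285) = -1/91285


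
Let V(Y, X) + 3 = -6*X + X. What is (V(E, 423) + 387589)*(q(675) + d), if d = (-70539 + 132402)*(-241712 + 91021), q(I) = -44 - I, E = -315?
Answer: -3593437005302492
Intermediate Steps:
V(Y, X) = -3 - 5*X (V(Y, X) = -3 + (-6*X + X) = -3 - 5*X)
d = -9322197333 (d = 61863*(-150691) = -9322197333)
(V(E, 423) + 387589)*(q(675) + d) = ((-3 - 5*423) + 387589)*((-44 - 1*675) - 9322197333) = ((-3 - 2115) + 387589)*((-44 - 675) - 9322197333) = (-2118 + 387589)*(-719 - 9322197333) = 385471*(-9322198052) = -3593437005302492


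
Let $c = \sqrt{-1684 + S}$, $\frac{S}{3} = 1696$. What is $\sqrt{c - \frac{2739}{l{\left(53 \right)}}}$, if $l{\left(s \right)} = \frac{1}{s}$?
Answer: $\sqrt{-145167 + 2 \sqrt{851}} \approx 380.93 i$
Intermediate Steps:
$S = 5088$ ($S = 3 \cdot 1696 = 5088$)
$c = 2 \sqrt{851}$ ($c = \sqrt{-1684 + 5088} = \sqrt{3404} = 2 \sqrt{851} \approx 58.344$)
$\sqrt{c - \frac{2739}{l{\left(53 \right)}}} = \sqrt{2 \sqrt{851} - \frac{2739}{\frac{1}{53}}} = \sqrt{2 \sqrt{851} - 2739 \frac{1}{\frac{1}{53}}} = \sqrt{2 \sqrt{851} - 145167} = \sqrt{-145167 + 2 \sqrt{851}}$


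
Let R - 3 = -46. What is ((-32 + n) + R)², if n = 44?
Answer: 961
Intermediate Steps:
R = -43 (R = 3 - 46 = -43)
((-32 + n) + R)² = ((-32 + 44) - 43)² = (12 - 43)² = (-31)² = 961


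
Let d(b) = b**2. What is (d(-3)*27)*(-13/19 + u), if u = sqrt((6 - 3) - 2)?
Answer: 1458/19 ≈ 76.737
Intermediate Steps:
u = 1 (u = sqrt(3 - 2) = sqrt(1) = 1)
(d(-3)*27)*(-13/19 + u) = ((-3)**2*27)*(-13/19 + 1) = (9*27)*(-13*1/19 + 1) = 243*(-13/19 + 1) = 243*(6/19) = 1458/19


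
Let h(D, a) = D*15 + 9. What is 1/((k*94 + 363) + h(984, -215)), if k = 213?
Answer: 1/35154 ≈ 2.8446e-5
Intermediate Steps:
h(D, a) = 9 + 15*D (h(D, a) = 15*D + 9 = 9 + 15*D)
1/((k*94 + 363) + h(984, -215)) = 1/((213*94 + 363) + (9 + 15*984)) = 1/((20022 + 363) + (9 + 14760)) = 1/(20385 + 14769) = 1/35154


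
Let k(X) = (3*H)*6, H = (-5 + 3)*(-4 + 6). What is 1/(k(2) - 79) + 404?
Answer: 61003/151 ≈ 403.99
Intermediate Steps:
H = -4 (H = -2*2 = -4)
k(X) = -72 (k(X) = (3*(-4))*6 = -12*6 = -72)
1/(k(2) - 79) + 404 = 1/(-72 - 79) + 404 = 1/(-151) + 404 = -1/151 + 404 = 61003/151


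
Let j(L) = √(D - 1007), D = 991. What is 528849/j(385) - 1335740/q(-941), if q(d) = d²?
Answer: -1335740/885481 - 528849*I/4 ≈ -1.5085 - 1.3221e+5*I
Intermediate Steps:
j(L) = 4*I (j(L) = √(991 - 1007) = √(-16) = 4*I)
528849/j(385) - 1335740/q(-941) = 528849/((4*I)) - 1335740/((-941)²) = 528849*(-I/4) - 1335740/885481 = -528849*I/4 - 1335740*1/885481 = -528849*I/4 - 1335740/885481 = -1335740/885481 - 528849*I/4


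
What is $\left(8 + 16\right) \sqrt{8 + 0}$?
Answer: $48 \sqrt{2} \approx 67.882$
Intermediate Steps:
$\left(8 + 16\right) \sqrt{8 + 0} = 24 \sqrt{8} = 24 \cdot 2 \sqrt{2} = 48 \sqrt{2}$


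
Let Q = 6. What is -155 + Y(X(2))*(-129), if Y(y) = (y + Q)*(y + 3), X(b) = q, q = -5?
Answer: 103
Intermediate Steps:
X(b) = -5
Y(y) = (3 + y)*(6 + y) (Y(y) = (y + 6)*(y + 3) = (6 + y)*(3 + y) = (3 + y)*(6 + y))
-155 + Y(X(2))*(-129) = -155 + (18 + (-5)² + 9*(-5))*(-129) = -155 + (18 + 25 - 45)*(-129) = -155 - 2*(-129) = -155 + 258 = 103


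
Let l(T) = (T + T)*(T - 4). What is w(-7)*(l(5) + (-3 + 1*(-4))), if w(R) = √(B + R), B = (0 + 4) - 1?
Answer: 6*I ≈ 6.0*I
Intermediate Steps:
l(T) = 2*T*(-4 + T) (l(T) = (2*T)*(-4 + T) = 2*T*(-4 + T))
B = 3 (B = 4 - 1 = 3)
w(R) = √(3 + R)
w(-7)*(l(5) + (-3 + 1*(-4))) = √(3 - 7)*(2*5*(-4 + 5) + (-3 + 1*(-4))) = √(-4)*(2*5*1 + (-3 - 4)) = (2*I)*(10 - 7) = (2*I)*3 = 6*I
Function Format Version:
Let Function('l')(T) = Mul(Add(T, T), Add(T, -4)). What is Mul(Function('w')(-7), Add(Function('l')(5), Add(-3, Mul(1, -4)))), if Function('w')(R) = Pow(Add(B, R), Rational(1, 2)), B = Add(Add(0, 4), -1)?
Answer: Mul(6, I) ≈ Mul(6.0000, I)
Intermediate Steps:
Function('l')(T) = Mul(2, T, Add(-4, T)) (Function('l')(T) = Mul(Mul(2, T), Add(-4, T)) = Mul(2, T, Add(-4, T)))
B = 3 (B = Add(4, -1) = 3)
Function('w')(R) = Pow(Add(3, R), Rational(1, 2))
Mul(Function('w')(-7), Add(Function('l')(5), Add(-3, Mul(1, -4)))) = Mul(Pow(Add(3, -7), Rational(1, 2)), Add(Mul(2, 5, Add(-4, 5)), Add(-3, Mul(1, -4)))) = Mul(Pow(-4, Rational(1, 2)), Add(Mul(2, 5, 1), Add(-3, -4))) = Mul(Mul(2, I), Add(10, -7)) = Mul(Mul(2, I), 3) = Mul(6, I)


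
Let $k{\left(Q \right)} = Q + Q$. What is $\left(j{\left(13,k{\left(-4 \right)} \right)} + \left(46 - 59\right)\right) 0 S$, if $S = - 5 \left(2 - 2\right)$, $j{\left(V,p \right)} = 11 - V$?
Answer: $0$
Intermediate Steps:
$k{\left(Q \right)} = 2 Q$
$S = 0$ ($S = \left(-5\right) 0 = 0$)
$\left(j{\left(13,k{\left(-4 \right)} \right)} + \left(46 - 59\right)\right) 0 S = \left(\left(11 - 13\right) + \left(46 - 59\right)\right) 0 \cdot 0 = \left(\left(11 - 13\right) - 13\right) 0 = \left(-2 - 13\right) 0 = \left(-15\right) 0 = 0$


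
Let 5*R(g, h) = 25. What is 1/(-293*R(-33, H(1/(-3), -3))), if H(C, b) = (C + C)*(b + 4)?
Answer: -1/1465 ≈ -0.00068259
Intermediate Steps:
H(C, b) = 2*C*(4 + b) (H(C, b) = (2*C)*(4 + b) = 2*C*(4 + b))
R(g, h) = 5 (R(g, h) = (1/5)*25 = 5)
1/(-293*R(-33, H(1/(-3), -3))) = 1/(-293*5) = 1/(-1465) = -1/1465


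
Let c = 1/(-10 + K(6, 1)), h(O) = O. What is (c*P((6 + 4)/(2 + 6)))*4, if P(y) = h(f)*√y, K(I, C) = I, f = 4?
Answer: -2*√5 ≈ -4.4721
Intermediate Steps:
P(y) = 4*√y
c = -¼ (c = 1/(-10 + 6) = 1/(-4) = -¼ ≈ -0.25000)
(c*P((6 + 4)/(2 + 6)))*4 = -√((6 + 4)/(2 + 6))*4 = -√(10/8)*4 = -√(10*(⅛))*4 = -√(5/4)*4 = -√5/2*4 = -2*√5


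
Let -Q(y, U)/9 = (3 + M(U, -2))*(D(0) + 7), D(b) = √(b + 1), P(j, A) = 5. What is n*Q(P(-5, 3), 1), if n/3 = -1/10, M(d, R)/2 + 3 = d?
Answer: -108/5 ≈ -21.600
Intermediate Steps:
M(d, R) = -6 + 2*d
D(b) = √(1 + b)
Q(y, U) = 216 - 144*U (Q(y, U) = -9*(3 + (-6 + 2*U))*(√(1 + 0) + 7) = -9*(-3 + 2*U)*(√1 + 7) = -9*(-3 + 2*U)*(1 + 7) = -9*(-3 + 2*U)*8 = -9*(-24 + 16*U) = 216 - 144*U)
n = -3/10 (n = 3*(-1/10) = 3*(-1*⅒) = 3*(-⅒) = -3/10 ≈ -0.30000)
n*Q(P(-5, 3), 1) = -3*(216 - 144*1)/10 = -3*(216 - 144)/10 = -3/10*72 = -108/5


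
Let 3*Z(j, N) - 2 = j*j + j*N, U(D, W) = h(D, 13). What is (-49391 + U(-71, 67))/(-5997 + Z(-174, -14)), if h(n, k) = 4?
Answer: -148161/14723 ≈ -10.063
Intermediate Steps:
U(D, W) = 4
Z(j, N) = ⅔ + j²/3 + N*j/3 (Z(j, N) = ⅔ + (j*j + j*N)/3 = ⅔ + (j² + N*j)/3 = ⅔ + (j²/3 + N*j/3) = ⅔ + j²/3 + N*j/3)
(-49391 + U(-71, 67))/(-5997 + Z(-174, -14)) = (-49391 + 4)/(-5997 + (⅔ + (⅓)*(-174)² + (⅓)*(-14)*(-174))) = -49387/(-5997 + (⅔ + (⅓)*30276 + 812)) = -49387/(-5997 + (⅔ + 10092 + 812)) = -49387/(-5997 + 32714/3) = -49387/14723/3 = -49387*3/14723 = -148161/14723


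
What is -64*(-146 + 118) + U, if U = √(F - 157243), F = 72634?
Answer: 1792 + 3*I*√9401 ≈ 1792.0 + 290.88*I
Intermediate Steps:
U = 3*I*√9401 (U = √(72634 - 157243) = √(-84609) = 3*I*√9401 ≈ 290.88*I)
-64*(-146 + 118) + U = -64*(-146 + 118) + 3*I*√9401 = -64*(-28) + 3*I*√9401 = 1792 + 3*I*√9401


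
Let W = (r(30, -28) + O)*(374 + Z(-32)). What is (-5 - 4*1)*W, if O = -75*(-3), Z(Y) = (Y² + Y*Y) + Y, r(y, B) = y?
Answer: -5485050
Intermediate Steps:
Z(Y) = Y + 2*Y² (Z(Y) = (Y² + Y²) + Y = 2*Y² + Y = Y + 2*Y²)
O = 225
W = 609450 (W = (30 + 225)*(374 - 32*(1 + 2*(-32))) = 255*(374 - 32*(1 - 64)) = 255*(374 - 32*(-63)) = 255*(374 + 2016) = 255*2390 = 609450)
(-5 - 4*1)*W = (-5 - 4*1)*609450 = (-5 - 4)*609450 = -9*609450 = -5485050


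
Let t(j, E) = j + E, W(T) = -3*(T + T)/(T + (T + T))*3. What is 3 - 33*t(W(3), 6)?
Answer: 3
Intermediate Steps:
W(T) = -6 (W(T) = -3*2*T/(T + 2*T)*3 = -3*2*T/(3*T)*3 = -3*2*T*1/(3*T)*3 = -3*⅔*3 = -2*3 = -6)
t(j, E) = E + j
3 - 33*t(W(3), 6) = 3 - 33*(6 - 6) = 3 - 33*0 = 3 + 0 = 3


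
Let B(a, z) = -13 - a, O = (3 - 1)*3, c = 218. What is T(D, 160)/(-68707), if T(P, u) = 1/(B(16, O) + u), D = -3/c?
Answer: -1/9000617 ≈ -1.1110e-7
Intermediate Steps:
O = 6 (O = 2*3 = 6)
D = -3/218 ≈ -0.013761
T(P, u) = 1/(-29 + u) (T(P, u) = 1/((-13 - 1*16) + u) = 1/((-13 - 16) + u) = 1/(-29 + u))
T(D, 160)/(-68707) = 1/((-29 + 160)*(-68707)) = -1/68707/131 = (1/131)*(-1/68707) = -1/9000617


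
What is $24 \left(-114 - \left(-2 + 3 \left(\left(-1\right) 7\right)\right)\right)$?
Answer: $-2184$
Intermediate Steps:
$24 \left(-114 - \left(-2 + 3 \left(\left(-1\right) 7\right)\right)\right) = 24 \left(-114 + \left(2 - -21\right)\right) = 24 \left(-114 + \left(2 + 21\right)\right) = 24 \left(-114 + 23\right) = 24 \left(-91\right) = -2184$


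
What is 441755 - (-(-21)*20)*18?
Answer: 434195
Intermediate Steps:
441755 - (-(-21)*20)*18 = 441755 - (-21*(-20))*18 = 441755 - 420*18 = 441755 - 1*7560 = 441755 - 7560 = 434195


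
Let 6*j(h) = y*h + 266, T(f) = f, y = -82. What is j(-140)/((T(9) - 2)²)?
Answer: 839/21 ≈ 39.952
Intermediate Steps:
j(h) = 133/3 - 41*h/3 (j(h) = (-82*h + 266)/6 = (266 - 82*h)/6 = 133/3 - 41*h/3)
j(-140)/((T(9) - 2)²) = (133/3 - 41/3*(-140))/((9 - 2)²) = (133/3 + 5740/3)/(7²) = (5873/3)/49 = (5873/3)*(1/49) = 839/21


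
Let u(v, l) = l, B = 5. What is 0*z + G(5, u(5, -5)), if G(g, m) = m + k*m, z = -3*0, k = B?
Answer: -30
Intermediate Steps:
k = 5
z = 0
G(g, m) = 6*m (G(g, m) = m + 5*m = 6*m)
0*z + G(5, u(5, -5)) = 0*0 + 6*(-5) = 0 - 30 = -30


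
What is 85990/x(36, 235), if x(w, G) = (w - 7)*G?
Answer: 17198/1363 ≈ 12.618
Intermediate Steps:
x(w, G) = G*(-7 + w) (x(w, G) = (-7 + w)*G = G*(-7 + w))
85990/x(36, 235) = 85990/((235*(-7 + 36))) = 85990/((235*29)) = 85990/6815 = 85990*(1/6815) = 17198/1363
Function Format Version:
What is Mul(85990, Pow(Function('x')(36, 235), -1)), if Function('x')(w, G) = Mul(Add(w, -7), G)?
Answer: Rational(17198, 1363) ≈ 12.618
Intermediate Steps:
Function('x')(w, G) = Mul(G, Add(-7, w)) (Function('x')(w, G) = Mul(Add(-7, w), G) = Mul(G, Add(-7, w)))
Mul(85990, Pow(Function('x')(36, 235), -1)) = Mul(85990, Pow(Mul(235, Add(-7, 36)), -1)) = Mul(85990, Pow(Mul(235, 29), -1)) = Mul(85990, Pow(6815, -1)) = Mul(85990, Rational(1, 6815)) = Rational(17198, 1363)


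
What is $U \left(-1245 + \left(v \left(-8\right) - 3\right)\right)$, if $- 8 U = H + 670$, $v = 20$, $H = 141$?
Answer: $142736$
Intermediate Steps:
$U = - \frac{811}{8}$ ($U = - \frac{141 + 670}{8} = \left(- \frac{1}{8}\right) 811 = - \frac{811}{8} \approx -101.38$)
$U \left(-1245 + \left(v \left(-8\right) - 3\right)\right) = - \frac{811 \left(-1245 + \left(20 \left(-8\right) - 3\right)\right)}{8} = - \frac{811 \left(-1245 - 163\right)}{8} = \left(- \frac{811}{8}\right) \left(-1408\right) = 142736$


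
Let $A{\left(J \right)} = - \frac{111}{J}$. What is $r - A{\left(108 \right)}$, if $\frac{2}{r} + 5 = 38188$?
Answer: $\frac{1412843}{1374588} \approx 1.0278$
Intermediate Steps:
$r = \frac{2}{38183}$ ($r = \frac{2}{-5 + 38188} = \frac{2}{38183} \approx 5.2379 \cdot 10^{-5}$)
$r - A{\left(108 \right)} = \frac{2}{38183} - - \frac{111}{108} = \frac{2}{38183} - \left(-111\right) \frac{1}{108} = \frac{2}{38183} - - \frac{37}{36} = \frac{2}{38183} + \frac{37}{36} = \frac{1412843}{1374588}$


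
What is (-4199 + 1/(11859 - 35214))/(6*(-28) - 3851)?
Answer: 98067646/93863745 ≈ 1.0448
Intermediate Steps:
(-4199 + 1/(11859 - 35214))/(6*(-28) - 3851) = (-4199 + 1/(-23355))/(-168 - 3851) = (-4199 - 1/23355)/(-4019) = -98067646/23355*(-1/4019) = 98067646/93863745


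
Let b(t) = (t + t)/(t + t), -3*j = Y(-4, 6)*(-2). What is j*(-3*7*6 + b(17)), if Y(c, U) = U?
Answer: -500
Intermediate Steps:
j = 4 (j = -2*(-2) = -⅓*(-12) = 4)
b(t) = 1 (b(t) = (2*t)/((2*t)) = (2*t)*(1/(2*t)) = 1)
j*(-3*7*6 + b(17)) = 4*(-3*7*6 + 1) = 4*(-21*6 + 1) = 4*(-126 + 1) = 4*(-125) = -500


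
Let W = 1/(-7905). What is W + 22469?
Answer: 177617444/7905 ≈ 22469.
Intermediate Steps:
W = -1/7905 ≈ -0.00012650
W + 22469 = -1/7905 + 22469 = 177617444/7905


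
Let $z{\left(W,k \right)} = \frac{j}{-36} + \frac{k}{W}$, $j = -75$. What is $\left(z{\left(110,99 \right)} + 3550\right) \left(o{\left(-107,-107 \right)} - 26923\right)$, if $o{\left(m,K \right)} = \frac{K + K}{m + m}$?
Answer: $- \frac{956534173}{10} \approx -9.5653 \cdot 10^{7}$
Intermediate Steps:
$o{\left(m,K \right)} = \frac{K}{m}$ ($o{\left(m,K \right)} = \frac{2 K}{2 m} = 2 K \frac{1}{2 m} = \frac{K}{m}$)
$z{\left(W,k \right)} = \frac{25}{12} + \frac{k}{W}$ ($z{\left(W,k \right)} = - \frac{75}{-36} + \frac{k}{W} = \left(-75\right) \left(- \frac{1}{36}\right) + \frac{k}{W} = \frac{25}{12} + \frac{k}{W}$)
$\left(z{\left(110,99 \right)} + 3550\right) \left(o{\left(-107,-107 \right)} - 26923\right) = \left(\left(\frac{25}{12} + \frac{99}{110}\right) + 3550\right) \left(- \frac{107}{-107} - 26923\right) = \left(\left(\frac{25}{12} + 99 \cdot \frac{1}{110}\right) + 3550\right) \left(\left(-107\right) \left(- \frac{1}{107}\right) - 26923\right) = \left(\left(\frac{25}{12} + \frac{9}{10}\right) + 3550\right) \left(1 - 26923\right) = \left(\frac{179}{60} + 3550\right) \left(-26922\right) = \frac{213179}{60} \left(-26922\right) = - \frac{956534173}{10}$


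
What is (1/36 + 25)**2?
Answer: 811801/1296 ≈ 626.39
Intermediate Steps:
(1/36 + 25)**2 = (901/36)**2 = 811801/1296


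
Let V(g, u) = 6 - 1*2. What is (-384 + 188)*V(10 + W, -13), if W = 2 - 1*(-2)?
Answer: -784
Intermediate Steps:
W = 4 (W = 2 + 2 = 4)
V(g, u) = 4 (V(g, u) = 6 - 2 = 4)
(-384 + 188)*V(10 + W, -13) = (-384 + 188)*4 = -196*4 = -784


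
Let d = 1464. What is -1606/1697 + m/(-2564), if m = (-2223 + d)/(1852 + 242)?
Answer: -2873783891/3037073384 ≈ -0.94623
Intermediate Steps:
m = -253/698 (m = (-2223 + 1464)/(1852 + 242) = -759/2094 = -759*1/2094 = -253/698 ≈ -0.36246)
-1606/1697 + m/(-2564) = -1606/1697 - 253/698/(-2564) = -1606*1/1697 - 253/698*(-1/2564) = -1606/1697 + 253/1789672 = -2873783891/3037073384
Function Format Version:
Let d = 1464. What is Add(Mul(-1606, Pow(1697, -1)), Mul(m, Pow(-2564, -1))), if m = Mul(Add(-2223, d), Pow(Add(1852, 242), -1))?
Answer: Rational(-2873783891, 3037073384) ≈ -0.94623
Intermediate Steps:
m = Rational(-253, 698) (m = Mul(Add(-2223, 1464), Pow(Add(1852, 242), -1)) = Mul(-759, Pow(2094, -1)) = Mul(-759, Rational(1, 2094)) = Rational(-253, 698) ≈ -0.36246)
Add(Mul(-1606, Pow(1697, -1)), Mul(m, Pow(-2564, -1))) = Add(Mul(-1606, Pow(1697, -1)), Mul(Rational(-253, 698), Pow(-2564, -1))) = Add(Mul(-1606, Rational(1, 1697)), Mul(Rational(-253, 698), Rational(-1, 2564))) = Add(Rational(-1606, 1697), Rational(253, 1789672)) = Rational(-2873783891, 3037073384)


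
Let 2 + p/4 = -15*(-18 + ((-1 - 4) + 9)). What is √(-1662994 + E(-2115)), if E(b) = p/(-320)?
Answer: 3*I*√4619435/5 ≈ 1289.6*I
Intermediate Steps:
p = 832 (p = -8 + 4*(-15*(-18 + ((-1 - 4) + 9))) = -8 + 4*(-15*(-18 + (-5 + 9))) = -8 + 4*(-15*(-18 + 4)) = -8 + 4*(-15*(-14)) = -8 + 4*210 = -8 + 840 = 832)
E(b) = -13/5 (E(b) = 832/(-320) = 832*(-1/320) = -13/5)
√(-1662994 + E(-2115)) = √(-1662994 - 13/5) = √(-8314983/5) = 3*I*√4619435/5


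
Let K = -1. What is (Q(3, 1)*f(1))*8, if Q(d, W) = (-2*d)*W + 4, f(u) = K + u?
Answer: 0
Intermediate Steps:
f(u) = -1 + u
Q(d, W) = 4 - 2*W*d (Q(d, W) = -2*W*d + 4 = 4 - 2*W*d)
(Q(3, 1)*f(1))*8 = ((4 - 2*1*3)*(-1 + 1))*8 = ((4 - 6)*0)*8 = -2*0*8 = 0*8 = 0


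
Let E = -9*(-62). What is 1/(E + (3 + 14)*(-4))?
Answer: 1/490 ≈ 0.0020408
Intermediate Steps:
E = 558
1/(E + (3 + 14)*(-4)) = 1/(558 + (3 + 14)*(-4)) = 1/(558 + 17*(-4)) = 1/(558 - 68) = 1/490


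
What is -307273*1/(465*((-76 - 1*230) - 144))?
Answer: 307273/209250 ≈ 1.4684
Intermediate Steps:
-307273*1/(465*((-76 - 1*230) - 144)) = -307273*1/(465*((-76 - 230) - 144)) = -307273*1/(465*(-306 - 144)) = -307273/((-450*465)) = -307273/(-209250) = -307273*(-1/209250) = 307273/209250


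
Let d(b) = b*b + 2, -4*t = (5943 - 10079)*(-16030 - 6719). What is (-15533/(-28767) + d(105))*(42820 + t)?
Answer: -7448430303008332/28767 ≈ -2.5892e+11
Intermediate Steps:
t = -23522466 (t = -(5943 - 10079)*(-16030 - 6719)/4 = -(-1034)*(-22749) = -¼*94089864 = -23522466)
d(b) = 2 + b² (d(b) = b² + 2 = 2 + b²)
(-15533/(-28767) + d(105))*(42820 + t) = (-15533/(-28767) + (2 + 105²))*(42820 - 23522466) = (-15533*(-1/28767) + (2 + 11025))*(-23479646) = (15533/28767 + 11027)*(-23479646) = (317229242/28767)*(-23479646) = -7448430303008332/28767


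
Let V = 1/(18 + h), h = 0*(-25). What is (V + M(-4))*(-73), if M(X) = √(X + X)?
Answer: -73/18 - 146*I*√2 ≈ -4.0556 - 206.48*I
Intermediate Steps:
M(X) = √2*√X (M(X) = √(2*X) = √2*√X)
h = 0
V = 1/18 (V = 1/(18 + 0) = 1/18 ≈ 0.055556)
(V + M(-4))*(-73) = (1/18 + √2*√(-4))*(-73) = (1/18 + √2*(2*I))*(-73) = (1/18 + 2*I*√2)*(-73) = -73/18 - 146*I*√2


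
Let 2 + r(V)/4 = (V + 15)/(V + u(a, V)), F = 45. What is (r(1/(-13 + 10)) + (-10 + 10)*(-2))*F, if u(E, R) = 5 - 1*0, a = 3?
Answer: 1440/7 ≈ 205.71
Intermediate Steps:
u(E, R) = 5 (u(E, R) = 5 + 0 = 5)
r(V) = -8 + 4*(15 + V)/(5 + V) (r(V) = -8 + 4*((V + 15)/(V + 5)) = -8 + 4*((15 + V)/(5 + V)) = -8 + 4*(15 + V)/(5 + V))
(r(1/(-13 + 10)) + (-10 + 10)*(-2))*F = (4*(5 - 1/(-13 + 10))/(5 + 1/(-13 + 10)) + (-10 + 10)*(-2))*45 = (4*(5 - 1/(-3))/(5 + 1/(-3)) + 0*(-2))*45 = (4*(5 - 1*(-⅓))/(5 - ⅓) + 0)*45 = (4*(5 + ⅓)/(14/3) + 0)*45 = (4*(3/14)*(16/3) + 0)*45 = (32/7 + 0)*45 = (32/7)*45 = 1440/7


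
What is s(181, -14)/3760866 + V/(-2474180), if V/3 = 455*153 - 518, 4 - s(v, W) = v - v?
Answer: -389791888643/4652529719940 ≈ -0.083781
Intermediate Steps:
s(v, W) = 4 (s(v, W) = 4 - (v - v) = 4 - 1*0 = 4 + 0 = 4)
V = 207291 (V = 3*(455*153 - 518) = 3*(69615 - 518) = 3*69097 = 207291)
s(181, -14)/3760866 + V/(-2474180) = 4/3760866 + 207291/(-2474180) = 4*(1/3760866) + 207291*(-1/2474180) = 2/1880433 - 207291/2474180 = -389791888643/4652529719940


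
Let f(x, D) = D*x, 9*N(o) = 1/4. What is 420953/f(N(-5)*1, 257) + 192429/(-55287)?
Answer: 93087419127/1578751 ≈ 58963.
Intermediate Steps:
N(o) = 1/36 (N(o) = (1/9)/4 = (1/9)*(1/4) = 1/36)
420953/f(N(-5)*1, 257) + 192429/(-55287) = 420953/((257*((1/36)*1))) + 192429/(-55287) = 420953/((257*(1/36))) + 192429*(-1/55287) = 420953/(257/36) - 21381/6143 = 420953*(36/257) - 21381/6143 = 15154308/257 - 21381/6143 = 93087419127/1578751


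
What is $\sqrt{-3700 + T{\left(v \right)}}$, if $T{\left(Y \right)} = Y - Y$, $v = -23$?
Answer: $10 i \sqrt{37} \approx 60.828 i$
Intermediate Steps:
$T{\left(Y \right)} = 0$
$\sqrt{-3700 + T{\left(v \right)}} = \sqrt{-3700 + 0} = \sqrt{-3700} = 10 i \sqrt{37}$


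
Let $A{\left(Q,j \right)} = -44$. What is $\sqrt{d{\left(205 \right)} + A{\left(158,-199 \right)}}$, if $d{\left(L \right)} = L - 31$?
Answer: $\sqrt{130} \approx 11.402$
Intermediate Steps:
$d{\left(L \right)} = -31 + L$
$\sqrt{d{\left(205 \right)} + A{\left(158,-199 \right)}} = \sqrt{\left(-31 + 205\right) - 44} = \sqrt{174 - 44} = \sqrt{130}$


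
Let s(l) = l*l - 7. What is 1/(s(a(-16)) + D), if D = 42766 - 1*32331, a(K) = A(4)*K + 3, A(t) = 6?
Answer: 1/19077 ≈ 5.2419e-5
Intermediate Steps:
a(K) = 3 + 6*K (a(K) = 6*K + 3 = 3 + 6*K)
s(l) = -7 + l² (s(l) = l² - 7 = -7 + l²)
D = 10435 (D = 42766 - 32331 = 10435)
1/(s(a(-16)) + D) = 1/((-7 + (3 + 6*(-16))²) + 10435) = 1/((-7 + (3 - 96)²) + 10435) = 1/((-7 + (-93)²) + 10435) = 1/((-7 + 8649) + 10435) = 1/(8642 + 10435) = 1/19077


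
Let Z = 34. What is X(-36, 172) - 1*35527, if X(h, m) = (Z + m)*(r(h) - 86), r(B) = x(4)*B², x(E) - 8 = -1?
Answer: 1815589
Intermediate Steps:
x(E) = 7 (x(E) = 8 - 1 = 7)
r(B) = 7*B²
X(h, m) = (-86 + 7*h²)*(34 + m) (X(h, m) = (34 + m)*(7*h² - 86) = (34 + m)*(-86 + 7*h²) = (-86 + 7*h²)*(34 + m))
X(-36, 172) - 1*35527 = (-2924 - 86*172 + 238*(-36)² + 7*172*(-36)²) - 1*35527 = (-2924 - 14792 + 238*1296 + 7*172*1296) - 35527 = (-2924 - 14792 + 308448 + 1560384) - 35527 = 1851116 - 35527 = 1815589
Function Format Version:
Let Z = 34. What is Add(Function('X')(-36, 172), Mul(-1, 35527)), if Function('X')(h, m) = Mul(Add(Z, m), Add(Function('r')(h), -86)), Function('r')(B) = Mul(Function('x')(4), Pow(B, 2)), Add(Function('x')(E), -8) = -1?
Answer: 1815589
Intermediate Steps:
Function('x')(E) = 7 (Function('x')(E) = Add(8, -1) = 7)
Function('r')(B) = Mul(7, Pow(B, 2))
Function('X')(h, m) = Mul(Add(-86, Mul(7, Pow(h, 2))), Add(34, m)) (Function('X')(h, m) = Mul(Add(34, m), Add(Mul(7, Pow(h, 2)), -86)) = Mul(Add(34, m), Add(-86, Mul(7, Pow(h, 2)))) = Mul(Add(-86, Mul(7, Pow(h, 2))), Add(34, m)))
Add(Function('X')(-36, 172), Mul(-1, 35527)) = Add(Add(-2924, Mul(-86, 172), Mul(238, Pow(-36, 2)), Mul(7, 172, Pow(-36, 2))), Mul(-1, 35527)) = Add(Add(-2924, -14792, Mul(238, 1296), Mul(7, 172, 1296)), -35527) = Add(Add(-2924, -14792, 308448, 1560384), -35527) = Add(1851116, -35527) = 1815589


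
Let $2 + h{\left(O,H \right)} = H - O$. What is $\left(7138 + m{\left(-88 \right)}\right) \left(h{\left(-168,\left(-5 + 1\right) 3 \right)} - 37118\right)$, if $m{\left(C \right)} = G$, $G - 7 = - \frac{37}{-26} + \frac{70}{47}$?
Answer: $- \frac{161435631018}{611} \approx -2.6422 \cdot 10^{8}$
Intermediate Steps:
$G = \frac{12113}{1222}$ ($G = 7 + \left(- \frac{37}{-26} + \frac{70}{47}\right) = 7 + \left(\left(-37\right) \left(- \frac{1}{26}\right) + 70 \cdot \frac{1}{47}\right) = 7 + \left(\frac{37}{26} + \frac{70}{47}\right) = 7 + \frac{3559}{1222} = \frac{12113}{1222} \approx 9.9124$)
$m{\left(C \right)} = \frac{12113}{1222}$
$h{\left(O,H \right)} = -2 + H - O$ ($h{\left(O,H \right)} = -2 + \left(H - O\right) = -2 + H - O$)
$\left(7138 + m{\left(-88 \right)}\right) \left(h{\left(-168,\left(-5 + 1\right) 3 \right)} - 37118\right) = \left(7138 + \frac{12113}{1222}\right) \left(\left(-2 + \left(-5 + 1\right) 3 - -168\right) - 37118\right) = \frac{8734749 \left(\left(-2 - 12 + 168\right) - 37118\right)}{1222} = \frac{8734749 \left(154 - 37118\right)}{1222} = \frac{8734749}{1222} \left(-36964\right) = - \frac{161435631018}{611}$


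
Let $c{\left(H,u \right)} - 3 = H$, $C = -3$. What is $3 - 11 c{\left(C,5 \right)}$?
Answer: $3$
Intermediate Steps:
$c{\left(H,u \right)} = 3 + H$
$3 - 11 c{\left(C,5 \right)} = 3 - 11 \left(3 - 3\right) = 3 - 0 = 3 + 0 = 3$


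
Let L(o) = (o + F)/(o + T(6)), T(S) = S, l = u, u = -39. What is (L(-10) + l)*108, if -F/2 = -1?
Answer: -3996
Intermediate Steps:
F = 2 (F = -2*(-1) = 2)
l = -39
L(o) = (2 + o)/(6 + o) (L(o) = (o + 2)/(o + 6) = (2 + o)/(6 + o))
(L(-10) + l)*108 = ((2 - 10)/(6 - 10) - 39)*108 = (-8/(-4) - 39)*108 = (-¼*(-8) - 39)*108 = (2 - 39)*108 = -37*108 = -3996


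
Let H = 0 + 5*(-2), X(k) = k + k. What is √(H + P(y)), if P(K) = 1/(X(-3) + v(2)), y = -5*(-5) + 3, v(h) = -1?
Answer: I*√497/7 ≈ 3.1848*I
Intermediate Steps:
X(k) = 2*k
y = 28 (y = 25 + 3 = 28)
P(K) = -⅐ (P(K) = 1/(2*(-3) - 1) = 1/(-6 - 1) = 1/(-7) = -⅐)
H = -10 (H = 0 - 10 = -10)
√(H + P(y)) = √(-10 - ⅐) = √(-71/7) = I*√497/7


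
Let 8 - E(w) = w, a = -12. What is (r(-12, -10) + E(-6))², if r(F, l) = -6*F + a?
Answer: 5476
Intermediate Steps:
r(F, l) = -12 - 6*F (r(F, l) = -6*F - 12 = -12 - 6*F)
E(w) = 8 - w
(r(-12, -10) + E(-6))² = ((-12 - 6*(-12)) + (8 - 1*(-6)))² = ((-12 + 72) + (8 + 6))² = (60 + 14)² = 74² = 5476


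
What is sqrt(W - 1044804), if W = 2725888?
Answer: 2*sqrt(420271) ≈ 1296.6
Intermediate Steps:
sqrt(W - 1044804) = sqrt(2725888 - 1044804) = sqrt(1681084) = 2*sqrt(420271)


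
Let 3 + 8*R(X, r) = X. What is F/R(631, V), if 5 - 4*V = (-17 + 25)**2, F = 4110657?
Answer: 8221314/157 ≈ 52365.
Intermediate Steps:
V = -59/4 (V = 5/4 - (-17 + 25)**2/4 = 5/4 - 1/4*8**2 = 5/4 - 1/4*64 = 5/4 - 16 = -59/4 ≈ -14.750)
R(X, r) = -3/8 + X/8
F/R(631, V) = 4110657/(-3/8 + (1/8)*631) = 4110657/(-3/8 + 631/8) = 4110657/(157/2) = 4110657*(2/157) = 8221314/157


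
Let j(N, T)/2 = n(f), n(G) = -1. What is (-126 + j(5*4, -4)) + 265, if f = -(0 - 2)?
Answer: 137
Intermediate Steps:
f = 2 (f = -1*(-2) = 2)
j(N, T) = -2 (j(N, T) = 2*(-1) = -2)
(-126 + j(5*4, -4)) + 265 = (-126 - 2) + 265 = -128 + 265 = 137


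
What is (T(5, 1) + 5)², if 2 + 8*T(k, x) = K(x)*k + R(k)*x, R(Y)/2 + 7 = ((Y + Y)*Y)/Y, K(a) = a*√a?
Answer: 2401/64 ≈ 37.516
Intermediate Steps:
K(a) = a^(3/2)
R(Y) = -14 + 4*Y (R(Y) = -14 + 2*(((Y + Y)*Y)/Y) = -14 + 2*(((2*Y)*Y)/Y) = -14 + 2*((2*Y²)/Y) = -14 + 2*(2*Y) = -14 + 4*Y)
T(k, x) = -¼ + k*x^(3/2)/8 + x*(-14 + 4*k)/8 (T(k, x) = -¼ + (x^(3/2)*k + (-14 + 4*k)*x)/8 = -¼ + (k*x^(3/2) + x*(-14 + 4*k))/8 = -¼ + (k*x^(3/2)/8 + x*(-14 + 4*k)/8) = -¼ + k*x^(3/2)/8 + x*(-14 + 4*k)/8)
(T(5, 1) + 5)² = ((-¼ + (¼)*1*(-7 + 2*5) + (⅛)*5*1^(3/2)) + 5)² = ((-¼ + (¼)*1*(-7 + 10) + (⅛)*5*1) + 5)² = ((-¼ + (¼)*1*3 + 5/8) + 5)² = ((-¼ + ¾ + 5/8) + 5)² = (9/8 + 5)² = (49/8)² = 2401/64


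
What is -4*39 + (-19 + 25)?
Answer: -150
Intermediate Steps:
-4*39 + (-19 + 25) = -156 + 6 = -150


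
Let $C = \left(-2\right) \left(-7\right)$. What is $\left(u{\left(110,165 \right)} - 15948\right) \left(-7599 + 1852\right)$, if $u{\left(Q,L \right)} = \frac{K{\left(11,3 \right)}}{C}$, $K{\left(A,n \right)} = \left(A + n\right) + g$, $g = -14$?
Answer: $91653156$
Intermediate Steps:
$K{\left(A,n \right)} = -14 + A + n$ ($K{\left(A,n \right)} = \left(A + n\right) - 14 = -14 + A + n$)
$C = 14$
$u{\left(Q,L \right)} = 0$ ($u{\left(Q,L \right)} = \frac{-14 + 11 + 3}{14} = 0 \cdot \frac{1}{14} = 0$)
$\left(u{\left(110,165 \right)} - 15948\right) \left(-7599 + 1852\right) = \left(0 - 15948\right) \left(-7599 + 1852\right) = \left(-15948\right) \left(-5747\right) = 91653156$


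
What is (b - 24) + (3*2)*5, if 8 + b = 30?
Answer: 28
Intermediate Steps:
b = 22 (b = -8 + 30 = 22)
(b - 24) + (3*2)*5 = (22 - 24) + (3*2)*5 = -2 + 6*5 = -2 + 30 = 28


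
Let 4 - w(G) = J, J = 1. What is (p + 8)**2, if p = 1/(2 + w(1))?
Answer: 1681/25 ≈ 67.240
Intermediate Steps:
w(G) = 3 (w(G) = 4 - 1*1 = 4 - 1 = 3)
p = 1/5 (p = 1/(2 + 3) = 1/5 ≈ 0.20000)
(p + 8)**2 = (1/5 + 8)**2 = (41/5)**2 = 1681/25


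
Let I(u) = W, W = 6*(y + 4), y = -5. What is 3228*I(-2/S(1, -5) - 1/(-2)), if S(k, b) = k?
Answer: -19368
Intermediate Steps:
W = -6 (W = 6*(-5 + 4) = 6*(-1) = -6)
I(u) = -6
3228*I(-2/S(1, -5) - 1/(-2)) = 3228*(-6) = -19368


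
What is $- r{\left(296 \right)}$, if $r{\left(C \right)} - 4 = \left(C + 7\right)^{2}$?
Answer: $-91813$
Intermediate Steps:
$r{\left(C \right)} = 4 + \left(7 + C\right)^{2}$ ($r{\left(C \right)} = 4 + \left(C + 7\right)^{2} = 4 + \left(7 + C\right)^{2}$)
$- r{\left(296 \right)} = - (4 + \left(7 + 296\right)^{2}) = - (4 + 303^{2}) = - (4 + 91809) = \left(-1\right) 91813 = -91813$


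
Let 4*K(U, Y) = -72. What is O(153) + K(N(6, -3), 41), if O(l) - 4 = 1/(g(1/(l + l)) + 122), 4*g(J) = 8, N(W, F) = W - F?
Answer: -1735/124 ≈ -13.992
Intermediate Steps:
g(J) = 2 (g(J) = (¼)*8 = 2)
K(U, Y) = -18 (K(U, Y) = (¼)*(-72) = -18)
O(l) = 497/124 (O(l) = 4 + 1/(2 + 122) = 4 + 1/124 = 497/124)
O(153) + K(N(6, -3), 41) = 497/124 - 18 = -1735/124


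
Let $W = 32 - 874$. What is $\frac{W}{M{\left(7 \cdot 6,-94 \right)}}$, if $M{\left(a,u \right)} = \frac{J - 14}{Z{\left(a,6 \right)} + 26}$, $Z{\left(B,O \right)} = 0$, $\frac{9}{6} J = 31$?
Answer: $- \frac{16419}{5} \approx -3283.8$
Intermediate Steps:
$J = \frac{62}{3}$ ($J = \frac{2}{3} \cdot 31 = \frac{62}{3} \approx 20.667$)
$M{\left(a,u \right)} = \frac{10}{39}$ ($M{\left(a,u \right)} = \frac{\frac{62}{3} - 14}{0 + 26} = \frac{20}{3 \cdot 26} = \frac{20}{3} \cdot \frac{1}{26} = \frac{10}{39}$)
$W = -842$ ($W = 32 - 874 = -842$)
$\frac{W}{M{\left(7 \cdot 6,-94 \right)}} = - \frac{842}{\frac{10}{39}} = \left(-842\right) \frac{39}{10} = - \frac{16419}{5}$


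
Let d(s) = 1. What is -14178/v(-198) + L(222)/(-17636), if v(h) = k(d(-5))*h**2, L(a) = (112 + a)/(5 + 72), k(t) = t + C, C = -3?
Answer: 72830071/403317684 ≈ 0.18058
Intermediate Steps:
k(t) = -3 + t (k(t) = t - 3 = -3 + t)
L(a) = 16/11 + a/77 (L(a) = (112 + a)/77 = (112 + a)*(1/77) = 16/11 + a/77)
v(h) = -2*h**2 (v(h) = (-3 + 1)*h**2 = -2*h**2)
-14178/v(-198) + L(222)/(-17636) = -14178/((-2*(-198)**2)) + (16/11 + (1/77)*222)/(-17636) = -14178/((-2*39204)) + (16/11 + 222/77)*(-1/17636) = -14178/(-78408) + (334/77)*(-1/17636) = -14178*(-1/78408) - 167/678986 = 2363/13068 - 167/678986 = 72830071/403317684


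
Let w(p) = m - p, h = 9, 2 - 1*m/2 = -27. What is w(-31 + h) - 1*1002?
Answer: -922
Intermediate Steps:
m = 58 (m = 4 - 2*(-27) = 4 + 54 = 58)
w(p) = 58 - p
w(-31 + h) - 1*1002 = (58 - (-31 + 9)) - 1*1002 = (58 - 1*(-22)) - 1002 = (58 + 22) - 1002 = 80 - 1002 = -922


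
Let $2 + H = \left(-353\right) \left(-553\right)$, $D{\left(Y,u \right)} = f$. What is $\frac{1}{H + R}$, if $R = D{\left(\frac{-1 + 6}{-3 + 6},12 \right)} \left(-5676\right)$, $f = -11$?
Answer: $\frac{1}{257643} \approx 3.8813 \cdot 10^{-6}$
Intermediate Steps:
$D{\left(Y,u \right)} = -11$
$H = 195207$ ($H = -2 - -195209 = -2 + 195209 = 195207$)
$R = 62436$ ($R = \left(-11\right) \left(-5676\right) = 62436$)
$\frac{1}{H + R} = \frac{1}{195207 + 62436} = \frac{1}{257643}$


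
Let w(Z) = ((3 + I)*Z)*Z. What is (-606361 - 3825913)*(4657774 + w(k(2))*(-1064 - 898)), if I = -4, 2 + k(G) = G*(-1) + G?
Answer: -20679315084428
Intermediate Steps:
k(G) = -2 (k(G) = -2 + (G*(-1) + G) = -2 + (-G + G) = -2 + 0 = -2)
w(Z) = -Z² (w(Z) = ((3 - 4)*Z)*Z = (-Z)*Z = -Z²)
(-606361 - 3825913)*(4657774 + w(k(2))*(-1064 - 898)) = (-606361 - 3825913)*(4657774 + (-1*(-2)²)*(-1064 - 898)) = -4432274*(4657774 - 1*4*(-1962)) = -4432274*(4657774 - 4*(-1962)) = -4432274*(4657774 + 7848) = -4432274*4665622 = -20679315084428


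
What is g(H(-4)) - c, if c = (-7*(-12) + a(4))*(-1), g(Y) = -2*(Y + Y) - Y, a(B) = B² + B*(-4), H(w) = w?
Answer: 104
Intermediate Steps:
a(B) = B² - 4*B
g(Y) = -5*Y (g(Y) = -4*Y - Y = -5*Y)
c = -84 (c = (-7*(-12) + 4*(-4 + 4))*(-1) = (84 + 4*0)*(-1) = (84 + 0)*(-1) = 84*(-1) = -84)
g(H(-4)) - c = -5*(-4) - 1*(-84) = 20 + 84 = 104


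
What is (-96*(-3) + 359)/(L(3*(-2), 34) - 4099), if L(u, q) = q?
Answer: -647/4065 ≈ -0.15916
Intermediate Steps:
(-96*(-3) + 359)/(L(3*(-2), 34) - 4099) = (-96*(-3) + 359)/(34 - 4099) = (288 + 359)/(-4065) = 647*(-1/4065) = -647/4065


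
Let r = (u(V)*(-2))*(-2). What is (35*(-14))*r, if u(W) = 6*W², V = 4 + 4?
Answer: -752640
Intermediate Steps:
V = 8
r = 1536 (r = ((6*8²)*(-2))*(-2) = ((6*64)*(-2))*(-2) = (384*(-2))*(-2) = -768*(-2) = 1536)
(35*(-14))*r = (35*(-14))*1536 = -490*1536 = -752640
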